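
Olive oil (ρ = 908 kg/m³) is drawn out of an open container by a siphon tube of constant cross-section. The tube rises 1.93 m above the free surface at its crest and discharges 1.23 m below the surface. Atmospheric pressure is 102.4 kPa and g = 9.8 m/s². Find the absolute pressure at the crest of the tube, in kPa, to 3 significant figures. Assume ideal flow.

P_top = 74.3 kPa

The outlet speed comes from Torricelli: v = √(2g·1.23) = 4.91 m/s.
With constant cross-section the crest speed equals v; applying Bernoulli from the surface up to the crest, P_top = P_atm − ½ρv² − ρg·h_top.
P_top = 102400 − ½·908·4.91² − 908·9.8·1.93 = 74300 Pa.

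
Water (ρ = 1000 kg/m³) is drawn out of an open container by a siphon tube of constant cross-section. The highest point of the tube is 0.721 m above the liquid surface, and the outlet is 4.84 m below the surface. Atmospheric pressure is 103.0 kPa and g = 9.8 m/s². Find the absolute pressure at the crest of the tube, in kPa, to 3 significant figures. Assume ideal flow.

The outlet speed comes from Torricelli: v = √(2g·4.84) = 9.74 m/s.
Continuity keeps v the same throughout the tube; from surface to crest, P_atm + 0 = P_top + ½ρv² + ρg·h_top.
P_top = 103000 − ½·1000·9.74² − 1000·9.8·0.721 = 48500 Pa.

P_top ≈ 48.5 kPa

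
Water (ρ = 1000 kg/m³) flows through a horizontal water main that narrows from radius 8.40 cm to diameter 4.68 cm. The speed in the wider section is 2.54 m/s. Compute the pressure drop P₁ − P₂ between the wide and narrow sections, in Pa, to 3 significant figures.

ΔP = 532000 Pa

Mass conservation (A₁v₁ = A₂v₂) gives v₂ = 2.54 × 222/17.2 = 32.7 m/s.
With no height change, Bernoulli's equation is P₁ + ½ρv₁² = P₂ + ½ρv₂².
P₁ − P₂ = ½·1000·(32.7² − 2.54²) = ½·1000·1060 = 532000 Pa.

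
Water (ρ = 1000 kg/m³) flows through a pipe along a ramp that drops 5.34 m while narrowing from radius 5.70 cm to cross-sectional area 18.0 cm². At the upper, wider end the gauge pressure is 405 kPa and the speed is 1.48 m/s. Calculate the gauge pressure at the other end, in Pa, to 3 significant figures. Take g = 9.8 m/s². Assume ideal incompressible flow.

Mass conservation (A₁v₁ = A₂v₂) gives v₂ = 1.48 × 102/18.0 = 8.39 m/s.
Energy conservation along the streamline gives P₂ = P₁ − ½ρ(v₂² − v₁²) − ρg(h₂ − h₁).
P₂ = 405000 + ½·1000·(1.48² − 8.39²) − 1000·9.8·(−5.34) = 405000 + (-34100) − (-52300) = 423000 Pa.

P₂ ≈ 423000 Pa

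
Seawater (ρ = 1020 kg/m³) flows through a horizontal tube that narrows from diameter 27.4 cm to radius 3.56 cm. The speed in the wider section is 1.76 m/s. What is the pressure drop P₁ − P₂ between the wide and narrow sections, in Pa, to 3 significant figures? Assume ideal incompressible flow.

Mass conservation (A₁v₁ = A₂v₂) gives v₂ = 1.76 × 590/39.8 = 26.1 m/s.
The pipe is horizontal, so Bernoulli reduces to P₁ + ½ρv₁² = P₂ + ½ρv₂².
P₁ − P₂ = ½·1020·(26.1² − 1.76²) = ½·1020·676 = 345000 Pa.

345000 Pa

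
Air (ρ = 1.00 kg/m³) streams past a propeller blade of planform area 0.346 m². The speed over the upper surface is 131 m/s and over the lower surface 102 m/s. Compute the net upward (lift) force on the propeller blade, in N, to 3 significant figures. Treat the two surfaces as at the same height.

1170 N

The faster flow above has the lower pressure; Bernoulli (same height) gives ΔP = ½ρ(v_up² − v_low²).
ΔP = ½·1.00·(131² − 102²) = 3380 Pa.
Lift = ΔP · A = 3380 × 0.346 = 1170 N.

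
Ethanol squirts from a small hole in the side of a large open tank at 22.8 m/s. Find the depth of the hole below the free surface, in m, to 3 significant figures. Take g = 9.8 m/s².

For a small hole in a large open tank, ½v² = gh, giving h = v²/(2g).
h = 22.8²/(2·9.8) = 520/19.60 = 26.5 m.

h ≈ 26.5 m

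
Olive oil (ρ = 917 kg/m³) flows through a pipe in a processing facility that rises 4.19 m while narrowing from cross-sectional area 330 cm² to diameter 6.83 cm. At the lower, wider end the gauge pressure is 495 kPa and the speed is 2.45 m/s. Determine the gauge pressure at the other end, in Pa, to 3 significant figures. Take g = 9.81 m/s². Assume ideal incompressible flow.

P₂ ≈ 237000 Pa

Continuity gives A₁v₁ = A₂v₂, so v₂ = (330 cm²)/(36.6 cm²) × 2.45 m/s = 22.1 m/s.
Energy conservation along the streamline gives P₂ = P₁ − ½ρ(v₂² − v₁²) − ρg(h₂ − h₁).
P₂ = 495000 + ½·917·(2.45² − 22.1²) − 917·9.81·(+4.19) = 495000 + (-221000) − (37700) = 237000 Pa.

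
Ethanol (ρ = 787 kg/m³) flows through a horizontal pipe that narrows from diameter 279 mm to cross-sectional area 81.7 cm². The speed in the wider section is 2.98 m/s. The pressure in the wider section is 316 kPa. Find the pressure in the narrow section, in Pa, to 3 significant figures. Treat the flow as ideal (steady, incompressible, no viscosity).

By continuity, v₂ = v₁·A₁/A₂ = 2.98·(611/81.7) = 22.3 m/s.
The pipe is horizontal, so Bernoulli reduces to P₁ + ½ρv₁² = P₂ + ½ρv₂².
P₂ = P₁ − ½ρ(v₂² − v₁²) = 316000 − ½·787·(22.3² − 2.98²) = 316000 − 192000 = 124000 Pa.

P₂ ≈ 124000 Pa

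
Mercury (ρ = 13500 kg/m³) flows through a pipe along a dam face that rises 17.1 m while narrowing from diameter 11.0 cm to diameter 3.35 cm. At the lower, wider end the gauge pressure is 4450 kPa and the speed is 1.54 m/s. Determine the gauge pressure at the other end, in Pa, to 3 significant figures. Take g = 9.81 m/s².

340000 Pa

Mass conservation (A₁v₁ = A₂v₂) gives v₂ = 1.54 × 95.0/8.81 = 16.6 m/s.
Bernoulli: P₁ + ½ρv₁² + ρg h₁ = P₂ + ½ρv₂² + ρg h₂, so P₂ = P₁ + ½ρ(v₁² − v₂²) − ρg(h₂ − h₁).
P₂ = 4450000 + ½·13500·(1.54² − 16.6²) − 13500·9.81·(+17.1) = 4450000 + (-1840000) − (2260000) = 340000 Pa.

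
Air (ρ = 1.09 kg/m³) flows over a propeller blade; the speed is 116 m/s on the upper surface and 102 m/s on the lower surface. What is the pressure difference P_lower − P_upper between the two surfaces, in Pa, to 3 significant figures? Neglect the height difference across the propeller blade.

With negligible Δh, P + ½ρv² is constant, so P_low − P_up = ½ρ(v_up² − v_low²).
ΔP = ½·1.09·(116² − 102²) = 1660 Pa.

ΔP ≈ 1660 Pa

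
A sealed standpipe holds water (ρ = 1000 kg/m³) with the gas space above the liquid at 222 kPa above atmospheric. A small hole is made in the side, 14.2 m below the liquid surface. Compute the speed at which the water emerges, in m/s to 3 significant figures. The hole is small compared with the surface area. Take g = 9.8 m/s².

v ≈ 26.9 m/s

Take point 1 at the surface (v₁ ≈ 0) and point 2 at the hole (at atmospheric pressure). Bernoulli: P₁ + ρg h = P_atm + ½ρv₂².
With P₁ − P_atm = 222000 Pa, v₂ = √(2gh + 2ΔP/ρ) = √(2·9.8·14.2 + 2·222000/1000) = 26.9 m/s.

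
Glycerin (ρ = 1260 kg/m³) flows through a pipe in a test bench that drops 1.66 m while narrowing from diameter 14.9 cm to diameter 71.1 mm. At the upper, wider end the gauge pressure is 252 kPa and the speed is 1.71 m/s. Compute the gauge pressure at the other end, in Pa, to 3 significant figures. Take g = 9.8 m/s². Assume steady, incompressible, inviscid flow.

P₂ = 239000 Pa

Continuity gives A₁v₁ = A₂v₂, so v₂ = (174 cm²)/(39.7 cm²) × 1.71 m/s = 7.51 m/s.
Energy conservation along the streamline gives P₂ = P₁ − ½ρ(v₂² − v₁²) − ρg(h₂ − h₁).
P₂ = 252000 + ½·1260·(1.71² − 7.51²) − 1260·9.8·(−1.66) = 252000 + (-33700) − (-20500) = 239000 Pa.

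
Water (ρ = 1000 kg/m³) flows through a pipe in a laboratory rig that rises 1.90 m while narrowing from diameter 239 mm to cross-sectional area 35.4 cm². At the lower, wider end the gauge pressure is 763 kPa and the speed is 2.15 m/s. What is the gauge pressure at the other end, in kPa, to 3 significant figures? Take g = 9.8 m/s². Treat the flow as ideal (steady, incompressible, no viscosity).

P₂ = 375 kPa

The volume flow rate is constant, so v₂ = (A₁/A₂)v₁ = (449/35.4)·2.15 = 27.2 m/s.
Applying Bernoulli between the two ends and solving for P₂: P₂ = P₁ + ½ρ(v₁² − v₂²) − ρgΔh.
P₂ = 763000 + ½·1000·(2.15² − 27.2²) − 1000·9.8·(+1.90) = 763000 + (-369000) − (18600) = 375000 Pa.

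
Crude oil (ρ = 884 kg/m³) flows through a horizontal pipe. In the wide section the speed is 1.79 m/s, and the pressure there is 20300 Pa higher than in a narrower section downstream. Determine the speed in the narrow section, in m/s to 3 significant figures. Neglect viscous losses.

Along the level pipe P + ½ρv² is conserved, hence v₂² = v₁² + 2(P₁ − P₂)/ρ.
v₂ = √(1.79² + 2·20300/884) = √(3.20 + 45.9) = 7.01 m/s.

v₂ ≈ 7.01 m/s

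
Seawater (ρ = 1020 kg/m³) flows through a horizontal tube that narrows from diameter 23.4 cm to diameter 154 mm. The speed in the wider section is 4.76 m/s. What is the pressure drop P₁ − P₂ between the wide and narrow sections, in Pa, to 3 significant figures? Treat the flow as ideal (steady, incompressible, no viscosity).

ΔP ≈ 50000 Pa

Continuity gives A₁v₁ = A₂v₂, so v₂ = (430 cm²)/(186 cm²) × 4.76 m/s = 11.0 m/s.
With no height change, Bernoulli's equation is P₁ + ½ρv₁² = P₂ + ½ρv₂².
P₁ − P₂ = ½·1020·(11.0² − 4.76²) = ½·1020·98.1 = 50000 Pa.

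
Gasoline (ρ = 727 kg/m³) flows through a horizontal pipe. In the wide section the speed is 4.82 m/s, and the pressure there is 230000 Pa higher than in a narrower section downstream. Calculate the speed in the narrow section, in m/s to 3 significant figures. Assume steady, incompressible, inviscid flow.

v₂ ≈ 25.6 m/s

Along the level pipe P + ½ρv² is conserved, hence v₂² = v₁² + 2(P₁ − P₂)/ρ.
v₂ = √(4.82² + 2·230000/727) = √(23.2 + 633) = 25.6 m/s.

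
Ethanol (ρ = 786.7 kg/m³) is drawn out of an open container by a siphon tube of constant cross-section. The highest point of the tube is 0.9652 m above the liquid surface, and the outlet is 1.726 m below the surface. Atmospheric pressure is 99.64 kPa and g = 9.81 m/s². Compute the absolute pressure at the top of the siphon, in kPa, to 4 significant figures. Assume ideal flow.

Bernoulli surface→outlet gives ½v² = g·h_out, so v = √(2·9.81·1.726) = 5.819 m/s.
Continuity keeps v the same throughout the tube; from surface to crest, P_atm + 0 = P_top + ½ρv² + ρg·h_top.
P_top = 99640 − ½·786.7·5.819² − 786.7·9.81·0.9652 = 78870 Pa.

78.87 kPa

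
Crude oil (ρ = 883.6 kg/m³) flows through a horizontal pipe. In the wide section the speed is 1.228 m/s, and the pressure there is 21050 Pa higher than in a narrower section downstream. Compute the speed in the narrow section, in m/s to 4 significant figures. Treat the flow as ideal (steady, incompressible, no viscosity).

With h₁ = h₂, rearranging Bernoulli gives v₂ = √(v₁² + 2ΔP/ρ).
v₂ = √(1.228² + 2·21050/883.6) = √(1.508 + 47.65) = 7.011 m/s.

v₂ = 7.011 m/s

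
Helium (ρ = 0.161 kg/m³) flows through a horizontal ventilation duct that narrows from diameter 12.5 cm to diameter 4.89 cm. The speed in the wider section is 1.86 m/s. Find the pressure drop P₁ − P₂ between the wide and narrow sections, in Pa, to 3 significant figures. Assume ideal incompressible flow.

ΔP ≈ 11.6 Pa

By continuity, v₂ = v₁·A₁/A₂ = 1.86·(123/18.8) = 12.2 m/s.
Along the horizontal streamline, P + ½ρv² is constant.
P₁ − P₂ = ½·0.161·(12.2² − 1.86²) = ½·0.161·144 = 11.6 Pa.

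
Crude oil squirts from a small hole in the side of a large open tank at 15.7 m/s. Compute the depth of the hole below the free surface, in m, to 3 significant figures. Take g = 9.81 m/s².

h ≈ 12.6 m

Inverting v = √(2gh) gives h = v² / 2g.
h = 15.7²/(2·9.81) = 246/19.62 = 12.6 m.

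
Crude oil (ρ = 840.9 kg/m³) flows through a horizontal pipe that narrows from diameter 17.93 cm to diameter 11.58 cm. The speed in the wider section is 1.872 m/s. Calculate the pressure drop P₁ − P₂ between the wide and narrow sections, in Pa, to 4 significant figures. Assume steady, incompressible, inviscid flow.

Continuity gives A₁v₁ = A₂v₂, so v₂ = (252.5 cm²)/(105.3 cm²) × 1.872 m/s = 4.488 m/s.
Along the horizontal streamline, P + ½ρv² is constant.
P₁ − P₂ = ½·840.9·(4.488² − 1.872²) = ½·840.9·16.64 = 6995 Pa.

ΔP = 6995 Pa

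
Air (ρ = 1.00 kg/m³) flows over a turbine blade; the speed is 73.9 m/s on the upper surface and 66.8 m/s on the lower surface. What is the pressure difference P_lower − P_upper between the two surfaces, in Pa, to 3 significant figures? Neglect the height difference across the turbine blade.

Bernoulli (same height): P_lower − P_upper = ½ρ(v_upper² − v_lower²).
ΔP = ½·1.00·(73.9² − 66.8²) = 499 Pa.

ΔP ≈ 499 Pa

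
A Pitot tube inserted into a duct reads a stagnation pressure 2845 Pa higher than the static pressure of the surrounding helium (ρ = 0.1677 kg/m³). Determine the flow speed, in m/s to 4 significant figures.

At the stagnation point the flow is brought to rest, so Bernoulli gives P_stag − P_static = ½ρv².
v = √(2ΔP/ρ) = √(2·2845/0.1677) = 184.2 m/s.

v = 184.2 m/s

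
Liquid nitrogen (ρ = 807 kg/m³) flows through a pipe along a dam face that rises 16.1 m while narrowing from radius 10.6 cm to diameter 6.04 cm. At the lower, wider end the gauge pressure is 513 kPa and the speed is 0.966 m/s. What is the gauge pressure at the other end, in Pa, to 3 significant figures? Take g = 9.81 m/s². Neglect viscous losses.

P₂ = 329000 Pa

Mass conservation (A₁v₁ = A₂v₂) gives v₂ = 0.966 × 353/28.7 = 11.9 m/s.
Applying Bernoulli between the two ends and solving for P₂: P₂ = P₁ + ½ρ(v₁² − v₂²) − ρgΔh.
P₂ = 513000 + ½·807·(0.966² − 11.9²) − 807·9.81·(+16.1) = 513000 + (-56800) − (127000) = 329000 Pa.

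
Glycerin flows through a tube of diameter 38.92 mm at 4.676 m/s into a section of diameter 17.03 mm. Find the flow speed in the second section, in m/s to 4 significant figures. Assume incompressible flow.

The volume flow rate is constant, so v₂ = (A₁/A₂)v₁ = (11.90/2.278)·4.676 = 24.42 m/s.

v₂ = 24.42 m/s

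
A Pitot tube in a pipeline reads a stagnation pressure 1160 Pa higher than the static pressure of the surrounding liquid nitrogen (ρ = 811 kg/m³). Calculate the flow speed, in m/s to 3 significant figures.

1.69 m/s

The dynamic pressure equals the rise in static pressure at the stagnation point: ΔP = ½ρv².
v = √(2ΔP/ρ) = √(2·1160/811) = 1.69 m/s.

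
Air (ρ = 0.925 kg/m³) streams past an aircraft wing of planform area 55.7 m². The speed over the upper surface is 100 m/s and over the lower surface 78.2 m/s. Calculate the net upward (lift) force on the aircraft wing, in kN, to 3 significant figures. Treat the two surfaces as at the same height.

F ≈ 100 kN

The faster flow above has the lower pressure; Bernoulli (same height) gives ΔP = ½ρ(v_up² − v_low²).
ΔP = ½·0.925·(100² − 78.2²) = 1800 Pa.
Lift = ΔP · A = 1800 × 55.7 = 100000 N.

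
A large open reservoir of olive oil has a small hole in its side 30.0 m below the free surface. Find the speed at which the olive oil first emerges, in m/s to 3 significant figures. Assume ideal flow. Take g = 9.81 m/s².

v ≈ 24.3 m/s

Torricelli's result v = √(2gh) gives v = √(2·9.81·30.0) = 24.3 m/s.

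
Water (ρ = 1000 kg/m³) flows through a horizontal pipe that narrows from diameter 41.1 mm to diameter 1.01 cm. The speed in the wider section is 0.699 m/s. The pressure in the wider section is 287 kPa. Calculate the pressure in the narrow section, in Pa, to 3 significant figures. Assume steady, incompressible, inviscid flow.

P₂ ≈ 220000 Pa

The volume flow rate is constant, so v₂ = (A₁/A₂)v₁ = (13.3/0.801)·0.699 = 11.6 m/s.
With no height change, Bernoulli's equation is P₁ + ½ρv₁² = P₂ + ½ρv₂².
P₂ = P₁ − ½ρ(v₂² − v₁²) = 287000 − ½·1000·(11.6² − 0.699²) = 287000 − 66700 = 220000 Pa.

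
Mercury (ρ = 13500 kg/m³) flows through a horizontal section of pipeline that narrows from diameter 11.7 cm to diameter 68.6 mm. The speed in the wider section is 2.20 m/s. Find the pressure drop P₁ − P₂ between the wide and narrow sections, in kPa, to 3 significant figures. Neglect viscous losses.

By continuity, v₂ = v₁·A₁/A₂ = 2.20·(108/37.0) = 6.40 m/s.
The pipe is horizontal, so Bernoulli reduces to P₁ + ½ρv₁² = P₂ + ½ρv₂².
P₁ − P₂ = ½·13500·(6.40² − 2.20²) = ½·13500·36.1 = 244000 Pa.

ΔP = 244 kPa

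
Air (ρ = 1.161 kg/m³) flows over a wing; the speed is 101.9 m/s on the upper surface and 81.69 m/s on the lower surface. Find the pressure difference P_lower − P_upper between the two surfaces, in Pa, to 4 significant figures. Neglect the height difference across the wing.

ΔP ≈ 2154 Pa

Bernoulli (same height): P_lower − P_upper = ½ρ(v_upper² − v_lower²).
ΔP = ½·1.161·(101.9² − 81.69²) = 2154 Pa.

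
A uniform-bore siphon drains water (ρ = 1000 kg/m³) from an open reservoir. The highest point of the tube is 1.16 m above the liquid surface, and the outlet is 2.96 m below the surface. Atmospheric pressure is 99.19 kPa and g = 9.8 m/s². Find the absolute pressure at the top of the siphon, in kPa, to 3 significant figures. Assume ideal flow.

58.8 kPa

The outlet speed comes from Torricelli: v = √(2g·2.96) = 7.62 m/s.
Continuity keeps v the same throughout the tube; from surface to crest, P_atm + 0 = P_top + ½ρv² + ρg·h_top.
P_top = 99190 − ½·1000·7.62² − 1000·9.8·1.16 = 58800 Pa.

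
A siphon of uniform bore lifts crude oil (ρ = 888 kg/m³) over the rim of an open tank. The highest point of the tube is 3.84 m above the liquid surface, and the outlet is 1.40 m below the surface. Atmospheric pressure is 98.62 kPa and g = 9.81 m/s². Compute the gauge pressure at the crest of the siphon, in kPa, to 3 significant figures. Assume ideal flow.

Bernoulli surface→outlet gives ½v² = g·h_out, so v = √(2·9.81·1.40) = 5.24 m/s.
The bore is uniform, so the speed at the crest is the same v. Bernoulli surface→crest: P_atm = P_top + ½ρv² + ρg·h_top.
P_top = 98620 − ½·888·5.24² − 888·9.81·3.84 = 53000 Pa. So P_gauge = P_top − P_atm = -45600 Pa.

P_gauge ≈ -45.6 kPa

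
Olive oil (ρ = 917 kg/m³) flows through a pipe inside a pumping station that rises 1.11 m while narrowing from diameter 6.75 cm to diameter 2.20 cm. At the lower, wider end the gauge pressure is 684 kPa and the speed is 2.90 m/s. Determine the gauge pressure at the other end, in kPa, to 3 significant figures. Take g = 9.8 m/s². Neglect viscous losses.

Mass conservation (A₁v₁ = A₂v₂) gives v₂ = 2.90 × 35.8/3.80 = 27.3 m/s.
Applying Bernoulli between the two ends and solving for P₂: P₂ = P₁ + ½ρ(v₁² − v₂²) − ρgΔh.
P₂ = 684000 + ½·917·(2.90² − 27.3²) − 917·9.8·(+1.11) = 684000 + (-338000) − (9980) = 336000 Pa.

336 kPa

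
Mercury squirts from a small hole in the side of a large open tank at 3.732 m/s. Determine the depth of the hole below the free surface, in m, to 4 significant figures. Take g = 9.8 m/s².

0.7106 m

Torricelli: v = √(2gh), so h = v²/(2g).
h = 3.732²/(2·9.8) = 13.93/19.60 = 0.7106 m.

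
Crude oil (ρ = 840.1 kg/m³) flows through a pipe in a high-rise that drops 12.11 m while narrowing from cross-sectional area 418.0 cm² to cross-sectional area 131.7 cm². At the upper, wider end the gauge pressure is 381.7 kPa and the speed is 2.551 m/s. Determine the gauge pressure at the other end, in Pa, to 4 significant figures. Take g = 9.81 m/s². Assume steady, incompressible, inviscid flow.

P₂ ≈ 456700 Pa

The volume flow rate is constant, so v₂ = (A₁/A₂)v₁ = (418.0/131.7)·2.551 = 8.097 m/s.
Energy conservation along the streamline gives P₂ = P₁ − ½ρ(v₂² − v₁²) − ρg(h₂ − h₁).
P₂ = 381700 + ½·840.1·(2.551² − 8.097²) − 840.1·9.81·(−12.11) = 381700 + (-24800) − (-99800) = 456700 Pa.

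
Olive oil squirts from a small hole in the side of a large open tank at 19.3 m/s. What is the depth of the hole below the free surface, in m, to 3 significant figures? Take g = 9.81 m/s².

For a small hole in a large open tank, ½v² = gh, giving h = v²/(2g).
h = 19.3²/(2·9.81) = 372/19.62 = 19.0 m.

h = 19.0 m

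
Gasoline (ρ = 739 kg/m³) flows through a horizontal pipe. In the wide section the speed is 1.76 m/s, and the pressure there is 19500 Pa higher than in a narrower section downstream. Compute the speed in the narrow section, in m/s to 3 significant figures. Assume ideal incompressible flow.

7.47 m/s

Horizontal Bernoulli: P₁ + ½ρv₁² = P₂ + ½ρv₂², so v₂² = v₁² + 2(P₁ − P₂)/ρ.
v₂ = √(1.76² + 2·19500/739) = √(3.10 + 52.8) = 7.47 m/s.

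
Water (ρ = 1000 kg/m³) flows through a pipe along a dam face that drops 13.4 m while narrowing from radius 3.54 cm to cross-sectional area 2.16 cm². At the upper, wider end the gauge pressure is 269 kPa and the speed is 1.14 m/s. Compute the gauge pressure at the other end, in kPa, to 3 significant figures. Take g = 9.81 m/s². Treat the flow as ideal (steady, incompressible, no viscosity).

P₂ = 185 kPa

The volume flow rate is constant, so v₂ = (A₁/A₂)v₁ = (39.4/2.16)·1.14 = 20.8 m/s.
Bernoulli: P₁ + ½ρv₁² + ρg h₁ = P₂ + ½ρv₂² + ρg h₂, so P₂ = P₁ + ½ρ(v₁² − v₂²) − ρg(h₂ − h₁).
P₂ = 269000 + ½·1000·(1.14² − 20.8²) − 1000·9.81·(−13.4) = 269000 + (-215000) − (-131000) = 185000 Pa.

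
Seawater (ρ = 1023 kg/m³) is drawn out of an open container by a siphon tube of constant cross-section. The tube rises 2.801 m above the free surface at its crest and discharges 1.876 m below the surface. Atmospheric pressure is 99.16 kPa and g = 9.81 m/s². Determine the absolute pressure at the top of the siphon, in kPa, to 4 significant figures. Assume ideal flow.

The outlet speed comes from Torricelli: v = √(2g·1.876) = 6.067 m/s.
With constant cross-section the crest speed equals v; applying Bernoulli from the surface up to the crest, P_top = P_atm − ½ρv² − ρg·h_top.
P_top = 99160 − ½·1023·6.067² − 1023·9.81·2.801 = 52220 Pa.

52.22 kPa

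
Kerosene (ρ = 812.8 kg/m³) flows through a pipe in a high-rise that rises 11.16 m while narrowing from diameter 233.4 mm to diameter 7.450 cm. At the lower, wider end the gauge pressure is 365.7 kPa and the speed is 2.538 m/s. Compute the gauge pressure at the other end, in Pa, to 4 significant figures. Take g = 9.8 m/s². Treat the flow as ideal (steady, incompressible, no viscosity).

By continuity, v₂ = v₁·A₁/A₂ = 2.538·(427.9/43.59) = 24.91 m/s.
Energy conservation along the streamline gives P₂ = P₁ − ½ρ(v₂² − v₁²) − ρg(h₂ − h₁).
P₂ = 365700 + ½·812.8·(2.538² − 24.91²) − 812.8·9.8·(+11.16) = 365700 + (-249600) − (88890) = 27240 Pa.

P₂ ≈ 27240 Pa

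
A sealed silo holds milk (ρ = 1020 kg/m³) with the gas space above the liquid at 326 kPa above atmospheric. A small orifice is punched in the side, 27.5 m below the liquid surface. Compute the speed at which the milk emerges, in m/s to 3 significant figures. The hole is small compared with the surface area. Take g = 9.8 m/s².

Take point 1 at the surface (v₁ ≈ 0) and point 2 at the hole (at atmospheric pressure). Bernoulli: P₁ + ρg h = P_atm + ½ρv₂².
With P₁ − P_atm = 326000 Pa, v₂ = √(2gh + 2ΔP/ρ) = √(2·9.8·27.5 + 2·326000/1020) = 34.3 m/s.

v ≈ 34.3 m/s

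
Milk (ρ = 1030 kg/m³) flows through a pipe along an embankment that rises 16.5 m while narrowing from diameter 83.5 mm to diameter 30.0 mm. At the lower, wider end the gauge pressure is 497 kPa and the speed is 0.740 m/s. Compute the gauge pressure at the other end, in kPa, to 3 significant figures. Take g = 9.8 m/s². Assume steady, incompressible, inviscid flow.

The volume flow rate is constant, so v₂ = (A₁/A₂)v₁ = (54.8/7.07)·0.740 = 5.73 m/s.
Applying Bernoulli between the two ends and solving for P₂: P₂ = P₁ + ½ρ(v₁² − v₂²) − ρgΔh.
P₂ = 497000 + ½·1030·(0.740² − 5.73²) − 1030·9.8·(+16.5) = 497000 + (-16600) − (167000) = 314000 Pa.

P₂ ≈ 314 kPa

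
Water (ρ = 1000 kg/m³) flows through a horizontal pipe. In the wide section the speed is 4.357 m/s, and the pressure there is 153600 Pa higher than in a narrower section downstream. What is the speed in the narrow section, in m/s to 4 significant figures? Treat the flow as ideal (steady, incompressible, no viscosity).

Horizontal Bernoulli: P₁ + ½ρv₁² = P₂ + ½ρv₂², so v₂² = v₁² + 2(P₁ − P₂)/ρ.
v₂ = √(4.357² + 2·153600/1000) = √(18.98 + 307.2) = 18.06 m/s.

v₂ = 18.06 m/s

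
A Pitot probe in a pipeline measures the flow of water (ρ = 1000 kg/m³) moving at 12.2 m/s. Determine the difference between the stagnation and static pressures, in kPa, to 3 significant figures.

ΔP = 74.4 kPa

Bernoulli between the free stream and the stagnation point: ½ρv² = P_stag − P_static.
ΔP = ½·1000·12.2² = 74400 Pa.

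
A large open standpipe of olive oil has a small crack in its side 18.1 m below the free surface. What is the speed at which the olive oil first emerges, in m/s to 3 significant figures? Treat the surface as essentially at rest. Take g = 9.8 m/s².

v ≈ 18.8 m/s

With the surface at rest and both surface and jet at atmospheric pressure, Bernoulli gives ρg h = ½ρv², so v = √(2gh) = √(2·9.8·18.1) = 18.8 m/s.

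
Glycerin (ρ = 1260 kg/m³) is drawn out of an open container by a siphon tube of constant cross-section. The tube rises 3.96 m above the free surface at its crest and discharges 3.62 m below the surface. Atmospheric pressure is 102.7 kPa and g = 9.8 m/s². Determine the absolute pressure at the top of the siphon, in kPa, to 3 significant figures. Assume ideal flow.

The outlet speed comes from Torricelli: v = √(2g·3.62) = 8.42 m/s.
With constant cross-section the crest speed equals v; applying Bernoulli from the surface up to the crest, P_top = P_atm − ½ρv² − ρg·h_top.
P_top = 102700 − ½·1260·8.42² − 1260·9.8·3.96 = 9100 Pa.

9.10 kPa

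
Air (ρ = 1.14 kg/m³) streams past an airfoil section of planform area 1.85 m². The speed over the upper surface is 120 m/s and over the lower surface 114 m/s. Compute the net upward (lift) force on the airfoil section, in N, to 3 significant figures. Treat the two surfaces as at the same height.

F ≈ 1480 N

With equal heights on the two surfaces, Bernoulli gives P_lower − P_upper = ½ρ(v_upper² − v_lower²).
ΔP = ½·1.14·(120² − 114²) = 800 Pa.
Lift = ΔP · A = 800 × 1.85 = 1480 N.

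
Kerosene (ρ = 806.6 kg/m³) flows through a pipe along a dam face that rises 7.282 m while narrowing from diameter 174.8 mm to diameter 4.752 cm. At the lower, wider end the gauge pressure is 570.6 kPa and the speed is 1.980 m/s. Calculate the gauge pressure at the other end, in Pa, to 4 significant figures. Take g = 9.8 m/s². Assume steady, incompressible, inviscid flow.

P₂ ≈ 225100 Pa

The volume flow rate is constant, so v₂ = (A₁/A₂)v₁ = (240.0/17.74)·1.980 = 26.79 m/s.
Energy conservation along the streamline gives P₂ = P₁ − ½ρ(v₂² − v₁²) − ρg(h₂ − h₁).
P₂ = 570600 + ½·806.6·(1.980² − 26.79²) − 806.6·9.8·(+7.282) = 570600 + (-287900) − (57560) = 225100 Pa.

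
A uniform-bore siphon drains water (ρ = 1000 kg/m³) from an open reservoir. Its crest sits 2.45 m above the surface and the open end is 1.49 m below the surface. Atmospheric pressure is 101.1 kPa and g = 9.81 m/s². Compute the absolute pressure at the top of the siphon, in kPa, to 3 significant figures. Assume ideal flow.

P_top ≈ 62.4 kPa

From the surface to the outlet (both open to atmosphere, surface at rest): v = √(2g·h_out) = √(2·9.81·1.49) = 5.41 m/s.
Continuity keeps v the same throughout the tube; from surface to crest, P_atm + 0 = P_top + ½ρv² + ρg·h_top.
P_top = 101100 − ½·1000·5.41² − 1000·9.81·2.45 = 62400 Pa.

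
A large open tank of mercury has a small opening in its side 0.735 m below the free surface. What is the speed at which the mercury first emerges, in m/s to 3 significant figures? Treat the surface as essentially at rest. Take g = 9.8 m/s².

With the surface at rest and both surface and jet at atmospheric pressure, Bernoulli gives ρg h = ½ρv², so v = √(2gh) = √(2·9.8·0.735) = 3.80 m/s.

v = 3.80 m/s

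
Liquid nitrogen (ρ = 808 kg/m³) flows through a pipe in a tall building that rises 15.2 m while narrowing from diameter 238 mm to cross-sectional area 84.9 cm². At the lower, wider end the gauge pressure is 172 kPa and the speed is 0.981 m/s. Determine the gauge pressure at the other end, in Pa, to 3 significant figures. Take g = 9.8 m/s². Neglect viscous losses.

Continuity gives A₁v₁ = A₂v₂, so v₂ = (445 cm²)/(84.9 cm²) × 0.981 m/s = 5.14 m/s.
Energy conservation along the streamline gives P₂ = P₁ − ½ρ(v₂² − v₁²) − ρg(h₂ − h₁).
P₂ = 172000 + ½·808·(0.981² − 5.14²) − 808·9.8·(+15.2) = 172000 + (-10300) − (120000) = 41400 Pa.

P₂ ≈ 41400 Pa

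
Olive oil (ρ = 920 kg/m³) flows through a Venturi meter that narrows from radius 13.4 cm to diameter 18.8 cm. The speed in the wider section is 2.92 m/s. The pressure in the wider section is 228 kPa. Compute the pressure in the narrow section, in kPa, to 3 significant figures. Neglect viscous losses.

The volume flow rate is constant, so v₂ = (A₁/A₂)v₁ = (564/278)·2.92 = 5.93 m/s.
The pipe is horizontal, so Bernoulli reduces to P₁ + ½ρv₁² = P₂ + ½ρv₂².
P₂ = P₁ − ½ρ(v₂² − v₁²) = 228000 − ½·920·(5.93² − 2.92²) = 228000 − 12300 = 216000 Pa.

P₂ = 216 kPa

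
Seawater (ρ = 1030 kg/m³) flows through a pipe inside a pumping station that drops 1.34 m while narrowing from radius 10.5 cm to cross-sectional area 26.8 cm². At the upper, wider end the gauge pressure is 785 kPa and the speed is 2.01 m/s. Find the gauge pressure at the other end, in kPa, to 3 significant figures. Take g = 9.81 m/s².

Mass conservation (A₁v₁ = A₂v₂) gives v₂ = 2.01 × 346/26.8 = 26.0 m/s.
Applying Bernoulli between the two ends and solving for P₂: P₂ = P₁ + ½ρ(v₁² − v₂²) − ρgΔh.
P₂ = 785000 + ½·1030·(2.01² − 26.0²) − 1030·9.81·(−1.34) = 785000 + (-345000) − (-13500) = 453000 Pa.

453 kPa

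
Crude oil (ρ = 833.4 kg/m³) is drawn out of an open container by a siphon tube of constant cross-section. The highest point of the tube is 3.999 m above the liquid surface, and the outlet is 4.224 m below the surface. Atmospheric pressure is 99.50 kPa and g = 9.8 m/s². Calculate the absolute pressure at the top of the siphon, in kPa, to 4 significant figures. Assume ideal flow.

P_top ≈ 32.34 kPa

Bernoulli surface→outlet gives ½v² = g·h_out, so v = √(2·9.8·4.224) = 9.099 m/s.
The bore is uniform, so the speed at the crest is the same v. Bernoulli surface→crest: P_atm = P_top + ½ρv² + ρg·h_top.
P_top = 99500 − ½·833.4·9.099² − 833.4·9.8·3.999 = 32340 Pa.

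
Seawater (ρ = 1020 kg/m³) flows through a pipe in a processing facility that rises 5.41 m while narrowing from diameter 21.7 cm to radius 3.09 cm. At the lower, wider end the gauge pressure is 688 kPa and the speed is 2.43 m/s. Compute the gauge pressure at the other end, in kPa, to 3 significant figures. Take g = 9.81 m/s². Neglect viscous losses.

179 kPa

Mass conservation (A₁v₁ = A₂v₂) gives v₂ = 2.43 × 370/30.0 = 30.0 m/s.
Energy conservation along the streamline gives P₂ = P₁ − ½ρ(v₂² − v₁²) − ρg(h₂ − h₁).
P₂ = 688000 + ½·1020·(2.43² − 30.0²) − 1020·9.81·(+5.41) = 688000 + (-455000) − (54100) = 179000 Pa.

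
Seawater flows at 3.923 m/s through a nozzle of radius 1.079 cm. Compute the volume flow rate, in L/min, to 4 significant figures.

Q = A·v = 0.0003658 m² × 3.923 m/s = 0.001435 m³/s.
Converting: 0.001435 m³/s × 60000 = 86.09 L/min.

Q = 86.09 L/min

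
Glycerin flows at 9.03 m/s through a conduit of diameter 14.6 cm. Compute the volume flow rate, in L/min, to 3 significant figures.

Q = 9070 L/min

Q = A·v = 0.0167 m² × 9.03 m/s = 0.151 m³/s.
Converting: 0.151 m³/s × 60000 = 9070 L/min.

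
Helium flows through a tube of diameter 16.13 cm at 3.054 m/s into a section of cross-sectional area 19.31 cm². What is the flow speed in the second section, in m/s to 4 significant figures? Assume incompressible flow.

v₂ = 32.32 m/s

The volume flow rate is constant, so v₂ = (A₁/A₂)v₁ = (204.3/19.31)·3.054 = 32.32 m/s.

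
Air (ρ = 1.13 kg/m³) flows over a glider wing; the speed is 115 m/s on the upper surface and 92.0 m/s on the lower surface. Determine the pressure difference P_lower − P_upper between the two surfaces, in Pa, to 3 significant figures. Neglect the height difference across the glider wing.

ΔP = 2690 Pa

The pressure is lower where the speed is higher: ΔP = ½ρ(v_up² − v_low²).
ΔP = ½·1.13·(115² − 92.0²) = 2690 Pa.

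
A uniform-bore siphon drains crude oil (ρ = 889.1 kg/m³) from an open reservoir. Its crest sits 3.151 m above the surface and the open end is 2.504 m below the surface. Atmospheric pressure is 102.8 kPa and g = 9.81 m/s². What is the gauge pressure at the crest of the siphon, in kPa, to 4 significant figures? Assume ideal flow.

From the surface to the outlet (both open to atmosphere, surface at rest): v = √(2g·h_out) = √(2·9.81·2.504) = 7.009 m/s.
The bore is uniform, so the speed at the crest is the same v. Bernoulli surface→crest: P_atm = P_top + ½ρv² + ρg·h_top.
P_top = 102800 − ½·889.1·7.009² − 889.1·9.81·3.151 = 53480 Pa. So P_gauge = P_top − P_atm = -49320 Pa.

P_gauge = -49.32 kPa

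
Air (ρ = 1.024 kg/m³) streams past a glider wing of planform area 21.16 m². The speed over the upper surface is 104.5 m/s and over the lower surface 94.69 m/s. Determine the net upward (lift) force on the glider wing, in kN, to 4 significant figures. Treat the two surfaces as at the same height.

From P + ½ρv² = const at equal height, P_low − P_up = ½ρ(v_up² − v_low²).
ΔP = ½·1.024·(104.5² − 94.69²) = 1000 Pa.
Lift = ΔP · A = 1000 × 21.16 = 21170 N.

F = 21.17 kN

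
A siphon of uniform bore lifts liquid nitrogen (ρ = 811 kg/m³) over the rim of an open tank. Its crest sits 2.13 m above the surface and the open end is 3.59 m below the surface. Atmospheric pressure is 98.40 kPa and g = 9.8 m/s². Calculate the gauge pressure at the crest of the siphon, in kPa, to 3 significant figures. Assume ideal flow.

The outlet speed comes from Torricelli: v = √(2g·3.59) = 8.39 m/s.
With constant cross-section the crest speed equals v; applying Bernoulli from the surface up to the crest, P_top = P_atm − ½ρv² − ρg·h_top.
P_top = 98400 − ½·811·8.39² − 811·9.8·2.13 = 52900 Pa. So P_gauge = P_top − P_atm = -45500 Pa.

P_gauge ≈ -45.5 kPa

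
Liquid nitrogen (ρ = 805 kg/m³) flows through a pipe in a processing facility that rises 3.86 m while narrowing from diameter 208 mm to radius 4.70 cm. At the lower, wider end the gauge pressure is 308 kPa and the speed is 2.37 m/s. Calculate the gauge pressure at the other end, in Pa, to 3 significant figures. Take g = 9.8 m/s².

Mass conservation (A₁v₁ = A₂v₂) gives v₂ = 2.37 × 340/69.4 = 11.6 m/s.
Bernoulli: P₁ + ½ρv₁² + ρg h₁ = P₂ + ½ρv₂² + ρg h₂, so P₂ = P₁ + ½ρ(v₁² − v₂²) − ρg(h₂ − h₁).
P₂ = 308000 + ½·805·(2.37² − 11.6²) − 805·9.8·(+3.86) = 308000 + (-51900) − (30500) = 226000 Pa.

226000 Pa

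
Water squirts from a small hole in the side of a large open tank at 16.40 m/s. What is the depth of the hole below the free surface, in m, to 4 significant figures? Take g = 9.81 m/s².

Torricelli: v = √(2gh), so h = v²/(2g).
h = 16.40²/(2·9.81) = 269.0/19.62 = 13.71 m.

h ≈ 13.71 m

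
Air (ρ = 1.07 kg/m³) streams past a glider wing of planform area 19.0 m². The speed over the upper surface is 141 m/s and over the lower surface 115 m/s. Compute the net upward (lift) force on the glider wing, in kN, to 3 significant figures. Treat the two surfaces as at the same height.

67.7 kN

The faster flow above has the lower pressure; Bernoulli (same height) gives ΔP = ½ρ(v_up² − v_low²).
ΔP = ½·1.07·(141² − 115²) = 3560 Pa.
Lift = ΔP · A = 3560 × 19.0 = 67700 N.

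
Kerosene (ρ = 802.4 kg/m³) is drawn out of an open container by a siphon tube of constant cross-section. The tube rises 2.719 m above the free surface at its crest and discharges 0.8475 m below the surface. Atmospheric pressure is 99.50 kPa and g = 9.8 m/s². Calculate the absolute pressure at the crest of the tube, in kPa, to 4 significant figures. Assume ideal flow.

From the surface to the outlet (both open to atmosphere, surface at rest): v = √(2g·h_out) = √(2·9.8·0.8475) = 4.076 m/s.
Continuity keeps v the same throughout the tube; from surface to crest, P_atm + 0 = P_top + ½ρv² + ρg·h_top.
P_top = 99500 − ½·802.4·4.076² − 802.4·9.8·2.719 = 71450 Pa.

71.45 kPa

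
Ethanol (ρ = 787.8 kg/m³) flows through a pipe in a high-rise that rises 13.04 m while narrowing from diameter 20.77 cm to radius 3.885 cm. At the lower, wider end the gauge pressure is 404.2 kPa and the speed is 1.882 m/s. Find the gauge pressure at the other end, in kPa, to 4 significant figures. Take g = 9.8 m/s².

Mass conservation (A₁v₁ = A₂v₂) gives v₂ = 1.882 × 338.8/47.42 = 13.45 m/s.
Applying Bernoulli between the two ends and solving for P₂: P₂ = P₁ + ½ρ(v₁² − v₂²) − ρgΔh.
P₂ = 404200 + ½·787.8·(1.882² − 13.45²) − 787.8·9.8·(+13.04) = 404200 + (-69840) − (100700) = 233700 Pa.

P₂ ≈ 233.7 kPa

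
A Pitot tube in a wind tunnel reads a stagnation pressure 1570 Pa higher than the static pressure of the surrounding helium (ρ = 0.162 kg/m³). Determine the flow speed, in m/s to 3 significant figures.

v = 139 m/s

The dynamic pressure equals the rise in static pressure at the stagnation point: ΔP = ½ρv².
v = √(2ΔP/ρ) = √(2·1570/0.162) = 139 m/s.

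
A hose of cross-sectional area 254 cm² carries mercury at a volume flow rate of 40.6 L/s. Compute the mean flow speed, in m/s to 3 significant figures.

Q = 40.6 L/s = 0.0406 m³/s.
v = Q/A = 0.0406 / 0.0254 = 1.60 m/s.

v ≈ 1.60 m/s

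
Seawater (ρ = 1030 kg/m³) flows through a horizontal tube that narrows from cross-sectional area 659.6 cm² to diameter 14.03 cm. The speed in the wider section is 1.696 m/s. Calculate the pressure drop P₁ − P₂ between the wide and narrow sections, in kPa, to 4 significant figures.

By continuity, v₂ = v₁·A₁/A₂ = 1.696·(659.6/154.6) = 7.236 m/s.
Bernoulli (h₁ = h₂): P₁ − P₂ = ½ρ(v₂² − v₁²).
P₁ − P₂ = ½·1030·(7.236² − 1.696²) = ½·1030·49.48 = 25480 Pa.

25.48 kPa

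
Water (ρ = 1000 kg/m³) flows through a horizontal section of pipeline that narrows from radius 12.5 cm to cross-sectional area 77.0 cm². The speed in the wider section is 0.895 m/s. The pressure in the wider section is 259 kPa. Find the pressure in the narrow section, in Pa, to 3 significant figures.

P₂ ≈ 243000 Pa

Continuity gives A₁v₁ = A₂v₂, so v₂ = (491 cm²)/(77.0 cm²) × 0.895 m/s = 5.71 m/s.
The pipe is horizontal, so Bernoulli reduces to P₁ + ½ρv₁² = P₂ + ½ρv₂².
P₂ = P₁ − ½ρ(v₂² − v₁²) = 259000 − ½·1000·(5.71² − 0.895²) = 259000 − 15900 = 243000 Pa.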